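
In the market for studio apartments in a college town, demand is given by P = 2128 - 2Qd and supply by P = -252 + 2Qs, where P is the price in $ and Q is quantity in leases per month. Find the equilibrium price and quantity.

P* = 938, Q* = 595

Solving each curve for Q: Qd = 1064 - 0.5P and Qs = 126 + 0.5P.
At equilibrium Qd = Qs, so 1064 - 0.5P = 126 + 0.5P; collecting terms, 938 = P and P* = 938.
Substitute back: Q* = 1064 - 0.5(938) = 595.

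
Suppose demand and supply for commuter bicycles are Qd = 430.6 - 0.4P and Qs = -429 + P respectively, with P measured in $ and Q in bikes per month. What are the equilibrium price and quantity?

P* = 614, Q* = 185

Equating demand and supply, 430.6 - 0.4P = -429 + P gives 1.4P = 859.6, so P* = 614.
Substitute back: Q* = 430.6 - 0.4(614) = 185.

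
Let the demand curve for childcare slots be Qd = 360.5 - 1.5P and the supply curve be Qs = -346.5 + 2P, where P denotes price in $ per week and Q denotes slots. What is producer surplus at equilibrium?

Producer surplus = 826.5625

The market clears where 360.5 - 1.5P = -346.5 + 2P. Rearranging, 3.5P = 707, hence P* = 202.
From the demand curve, Q* = 360.5 - 1.5(202) = 57.5.
Supply choke price (Qs = 0): P = 173.25. Producer surplus = ½ × (202 - 173.25) × 57.5 = 826.5625.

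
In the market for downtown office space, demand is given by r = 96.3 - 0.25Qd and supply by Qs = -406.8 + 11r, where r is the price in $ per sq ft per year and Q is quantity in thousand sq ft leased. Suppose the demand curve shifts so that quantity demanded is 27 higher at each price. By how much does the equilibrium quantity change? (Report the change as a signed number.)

ΔQ = 19.8

Inverting to quantity form: Qd = 385.2 - 4r.
At equilibrium Qd = Qs, so 385.2 - 4r = -406.8 + 11r; collecting terms, 792 = 15r and r* = 52.8.
Plugging r* into demand: Q* = 385.2 - 4(52.8) = 174.
After the shift, demand is Qd = 412.2 - 4r.
New equilibrium: 819 = 15r, so r = 54.6 and Q = 193.8.
ΔQ = 193.8 - 174 = 19.8.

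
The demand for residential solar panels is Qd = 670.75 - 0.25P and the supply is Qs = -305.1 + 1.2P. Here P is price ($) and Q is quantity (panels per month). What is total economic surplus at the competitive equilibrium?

At equilibrium Qd = Qs, so 670.75 - 0.25P = -305.1 + 1.2P; collecting terms, 975.85 = 1.45P and P* = 673.
From the demand curve, Q* = 670.75 - 0.25(673) = 502.5.
Demand choke price = 2683; supply choke price = 254.25. CS = ½(2683 - 673)(502.5) = 505012.5; PS = ½(673 - 254.25)(502.5) = 105210.9375. Total surplus = 610223.4375.

Total surplus = 610223.4375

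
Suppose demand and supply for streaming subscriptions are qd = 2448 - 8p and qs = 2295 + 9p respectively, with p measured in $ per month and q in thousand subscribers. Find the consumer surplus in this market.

Consumer surplus = 352836

Equating demand and supply, 2448 - 8p = 2295 + 9p gives 17p = 153, so p* = 9.
Plugging p* into demand: q* = 2448 - 8(9) = 2376.
Demand choke price (qd = 0): p = 2448/8 = 306. Consumer surplus = ½ × (306 - 9) × 2376 = 352836.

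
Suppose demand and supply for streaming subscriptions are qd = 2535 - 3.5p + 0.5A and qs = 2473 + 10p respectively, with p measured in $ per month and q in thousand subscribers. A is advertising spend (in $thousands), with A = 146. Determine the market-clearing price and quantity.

p* = 10, q* = 2573

With A = 146, demand is qd = 2608 - 3.5p.
Set qd = qs: 2608 - 3.5p = 2473 + 10p, so 135 = 13.5p and p* = 10.
From the demand curve, q* = 2608 - 3.5(10) = 2573.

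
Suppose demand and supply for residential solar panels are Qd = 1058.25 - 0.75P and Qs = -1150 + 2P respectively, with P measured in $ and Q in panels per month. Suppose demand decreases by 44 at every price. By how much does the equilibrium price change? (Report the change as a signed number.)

ΔP = -16

At equilibrium Qd = Qs, so 1058.25 - 0.75P = -1150 + 2P; collecting terms, 2208.25 = 2.75P and P* = 803.
Substitute back: Q* = 1058.25 - 0.75(803) = 456.
After the shift, demand is Qd = 1014.25 - 0.75P.
New equilibrium: 2164.25 = 2.75P, so P = 787 and Q = 424.
ΔP = 787 - 803 = -16.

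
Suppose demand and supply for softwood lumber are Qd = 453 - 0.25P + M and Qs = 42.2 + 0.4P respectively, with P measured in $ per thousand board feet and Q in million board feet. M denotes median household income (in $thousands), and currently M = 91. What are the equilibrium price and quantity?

With M = 91, demand is Qd = 544 - 0.25P.
The market clears where 544 - 0.25P = 42.2 + 0.4P. Rearranging, 0.65P = 501.8, hence P* = 772.
Then Q* = 544 - 0.25(772) = 351.

P* = 772, Q* = 351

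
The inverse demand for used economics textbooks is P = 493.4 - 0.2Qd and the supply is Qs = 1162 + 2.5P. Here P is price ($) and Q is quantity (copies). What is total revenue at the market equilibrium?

Total revenue = 277878

In direct form, Qd = 2467 - 5P.
The market clears where 2467 - 5P = 1162 + 2.5P. Rearranging, 7.5P = 1305, hence P* = 174.
Plugging P* into demand: Q* = 2467 - 5(174) = 1597.
Total revenue = P* × Q* = 174 × 1597 = 277878.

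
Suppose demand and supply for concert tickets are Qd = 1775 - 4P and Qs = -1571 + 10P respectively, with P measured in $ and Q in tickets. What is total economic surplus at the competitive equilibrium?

Equating demand and supply, 1775 - 4P = -1571 + 10P gives 14P = 3346, so P* = 239.
Substitute back: Q* = 1775 - 4(239) = 819.
Demand choke price = 443.75; supply choke price = 157.1. CS = ½(443.75 - 239)(819) = 83845.125; PS = ½(239 - 157.1)(819) = 33538.05. Total surplus = 117383.175.

Total surplus = 117383.175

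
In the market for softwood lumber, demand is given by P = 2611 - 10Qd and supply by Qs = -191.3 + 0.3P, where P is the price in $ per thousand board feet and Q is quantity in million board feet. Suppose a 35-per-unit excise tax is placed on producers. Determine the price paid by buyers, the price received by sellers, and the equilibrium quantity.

In direct form, Qd = 261.1 - 0.1P.
With a tax of 35 on producers, they supply based on the net price P_s = P_b - 35, so Qs = -201.8 + 0.3P_b.
Set Qd = Qs: 261.1 - 0.1P_b = -201.8 + 0.3P_b, so 462.9 = 0.4P_b and P_b = 1157.25.
Then P_s = 1157.25 - 35 = 1122.25 and Q = 261.1 - 0.1(1157.25) = 145.375.

P_b = 1157.25, P_s = 1122.25, Q = 145.375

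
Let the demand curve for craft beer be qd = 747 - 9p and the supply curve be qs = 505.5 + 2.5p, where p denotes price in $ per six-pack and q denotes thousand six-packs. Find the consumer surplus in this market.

Consumer surplus = 17298

At equilibrium qd = qs, so 747 - 9p = 505.5 + 2.5p; collecting terms, 241.5 = 11.5p and p* = 21.
Substitute back: q* = 747 - 9(21) = 558.
Demand choke price (qd = 0): p = 747/9 = 83. Consumer surplus = ½ × (83 - 21) × 558 = 17298.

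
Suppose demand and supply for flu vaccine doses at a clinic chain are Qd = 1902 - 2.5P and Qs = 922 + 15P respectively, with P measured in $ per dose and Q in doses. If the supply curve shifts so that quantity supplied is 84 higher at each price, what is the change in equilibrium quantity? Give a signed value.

ΔQ = 12

At equilibrium Qd = Qs, so 1902 - 2.5P = 922 + 15P; collecting terms, 980 = 17.5P and P* = 56.
Plugging P* into demand: Q* = 1902 - 2.5(56) = 1762.
After the shift, supply is Qs = 1006 + 15P.
The new intersection has 896 = 17.5P, i.e. P = 51.2, Q = 1774.
ΔQ = 1774 - 1762 = 12.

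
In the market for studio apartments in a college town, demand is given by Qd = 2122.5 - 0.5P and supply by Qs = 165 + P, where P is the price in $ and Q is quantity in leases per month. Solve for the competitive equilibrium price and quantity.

P* = 1305, Q* = 1470

Set Qd = Qs: 2122.5 - 0.5P = 165 + P, so 1957.5 = 1.5P and P* = 1305.
Substitute back: Q* = 2122.5 - 0.5(1305) = 1470.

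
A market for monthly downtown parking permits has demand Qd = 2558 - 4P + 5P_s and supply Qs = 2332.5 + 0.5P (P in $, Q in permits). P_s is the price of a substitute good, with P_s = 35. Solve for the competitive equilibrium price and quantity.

P* = 89, Q* = 2377

With P_s = 35, demand is Qd = 2733 - 4P.
At equilibrium Qd = Qs, so 2733 - 4P = 2332.5 + 0.5P; collecting terms, 400.5 = 4.5P and P* = 89.
Then Q* = 2733 - 4(89) = 2377.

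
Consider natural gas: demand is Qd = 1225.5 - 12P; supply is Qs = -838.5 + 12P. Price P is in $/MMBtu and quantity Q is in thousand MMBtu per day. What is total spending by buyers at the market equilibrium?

The market clears where 1225.5 - 12P = -838.5 + 12P. Rearranging, 24P = 2064, hence P* = 86.
Substitute back: Q* = 1225.5 - 12(86) = 193.5.
Total spending by buyers = P* × Q* = 86 × 193.5 = 16641.

Total spending by buyers = 16641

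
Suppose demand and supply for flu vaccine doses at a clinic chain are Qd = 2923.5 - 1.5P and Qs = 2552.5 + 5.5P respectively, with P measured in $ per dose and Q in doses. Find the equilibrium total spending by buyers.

Total spending by buyers = 150732

Set Qd = Qs: 2923.5 - 1.5P = 2552.5 + 5.5P, so 371 = 7P and P* = 53.
Substitute back: Q* = 2923.5 - 1.5(53) = 2844.
Total spending by buyers = P* × Q* = 53 × 2844 = 150732.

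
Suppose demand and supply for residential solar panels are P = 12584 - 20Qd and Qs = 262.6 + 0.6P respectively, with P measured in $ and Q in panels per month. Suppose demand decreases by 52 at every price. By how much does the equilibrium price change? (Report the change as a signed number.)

Rewriting in direct form: Qd = 629.2 - 0.05P.
The market clears where 629.2 - 0.05P = 262.6 + 0.6P. Rearranging, 0.65P = 366.6, hence P* = 564.
Then Q* = 629.2 - 0.05(564) = 601.
After the shift, demand is Qd = 577.2 - 0.05P.
New equilibrium: 314.6 = 0.65P, so P = 484 and Q = 553.
ΔP = 484 - 564 = -80.

ΔP = -80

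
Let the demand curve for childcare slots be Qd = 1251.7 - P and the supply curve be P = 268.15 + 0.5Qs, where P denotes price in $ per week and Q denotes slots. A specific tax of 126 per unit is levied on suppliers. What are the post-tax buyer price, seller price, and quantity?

P_b = 680, P_s = 554, Q = 571.7

Rewriting in direct form: Qs = -536.3 + 2P.
The tax drives a wedge P_b - P_s = 126. Substituting P_s = P_b - 126 into supply: Qs = -788.3 + 2P_b.
Market clearing requires 1251.7 - P_b = -788.3 + 2P_b; hence 2040 = 3P_b and P_b = 680.
Then P_s = 680 - 126 = 554 and Q = 1251.7 - 680 = 571.7.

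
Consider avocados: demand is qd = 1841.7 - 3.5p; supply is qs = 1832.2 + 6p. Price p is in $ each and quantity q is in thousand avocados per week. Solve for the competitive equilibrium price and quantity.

p* = 1, q* = 1838.2

At equilibrium qd = qs, so 1841.7 - 3.5p = 1832.2 + 6p; collecting terms, 9.5 = 9.5p and p* = 1.
Then q* = 1841.7 - 3.5(1) = 1838.2.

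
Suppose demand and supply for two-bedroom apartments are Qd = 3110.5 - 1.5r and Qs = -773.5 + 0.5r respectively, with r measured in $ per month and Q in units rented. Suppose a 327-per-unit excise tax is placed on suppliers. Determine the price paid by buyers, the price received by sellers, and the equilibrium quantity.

With a tax of 327 on suppliers, they supply based on the net price r_s = r_b - 327, so Qs = -937 + 0.5r_b.
Set Qd = Qs: 3110.5 - 1.5r_b = -937 + 0.5r_b, so 4047.5 = 2r_b and r_b = 2023.75.
So r_s = 1696.75 and the quantity traded is Q = 3110.5 - 1.5(2023.75) = 74.875.

r_b = 2023.75, r_s = 1696.75, Q = 74.875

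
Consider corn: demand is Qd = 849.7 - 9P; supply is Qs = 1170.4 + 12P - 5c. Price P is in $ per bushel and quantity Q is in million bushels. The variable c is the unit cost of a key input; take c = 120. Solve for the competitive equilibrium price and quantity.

P* = 13.3, Q* = 730

With c = 120, supply is Qs = 570.4 + 12P.
The market clears where 849.7 - 9P = 570.4 + 12P. Rearranging, 21P = 279.3, hence P* = 13.3.
Then Q* = 849.7 - 9(13.3) = 730.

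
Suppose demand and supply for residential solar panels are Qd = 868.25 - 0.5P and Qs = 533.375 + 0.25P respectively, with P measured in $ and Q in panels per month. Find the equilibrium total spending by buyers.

Total spending by buyers = 287992.5

Set Qd = Qs: 868.25 - 0.5P = 533.375 + 0.25P, so 334.875 = 0.75P and P* = 446.5.
Substitute back: Q* = 868.25 - 0.5(446.5) = 645.
Total spending by buyers = P* × Q* = 446.5 × 645 = 287992.5.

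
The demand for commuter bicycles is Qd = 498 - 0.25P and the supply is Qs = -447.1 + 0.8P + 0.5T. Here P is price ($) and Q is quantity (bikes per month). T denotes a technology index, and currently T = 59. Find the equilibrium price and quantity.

P* = 872, Q* = 280

With T = 59, supply is Qs = -417.6 + 0.8P.
Equating demand and supply, 498 - 0.25P = -417.6 + 0.8P gives 1.05P = 915.6, so P* = 872.
From the demand curve, Q* = 498 - 0.25(872) = 280.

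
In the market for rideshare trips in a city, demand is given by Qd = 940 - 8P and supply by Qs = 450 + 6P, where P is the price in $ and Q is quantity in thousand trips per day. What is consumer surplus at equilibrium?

Consumer surplus = 27225

Set Qd = Qs: 940 - 8P = 450 + 6P, so 490 = 14P and P* = 35.
Plugging P* into demand: Q* = 940 - 8(35) = 660.
Demand choke price (Qd = 0): P = 940/8 = 117.5. Consumer surplus = ½ × (117.5 - 35) × 660 = 27225.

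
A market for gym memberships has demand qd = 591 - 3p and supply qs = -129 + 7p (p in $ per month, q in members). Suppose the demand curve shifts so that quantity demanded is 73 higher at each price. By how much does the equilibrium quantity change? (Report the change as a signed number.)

Equating demand and supply, 591 - 3p = -129 + 7p gives 10p = 720, so p* = 72.
Then q* = 591 - 3(72) = 375.
After the shift, demand is qd = 664 - 3p.
Re-solving, 10p = 793 gives p = 79.3 and q = 426.1.
Δq = 426.1 - 375 = 51.1.

Δq = 51.1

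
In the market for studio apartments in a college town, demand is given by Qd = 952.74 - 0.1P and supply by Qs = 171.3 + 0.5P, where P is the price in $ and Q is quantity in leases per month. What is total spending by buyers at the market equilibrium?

The market clears where 952.74 - 0.1P = 171.3 + 0.5P. Rearranging, 0.6P = 781.44, hence P* = 1302.4.
Plugging P* into demand: Q* = 952.74 - 0.1(1302.4) = 822.5.
Total spending by buyers = P* × Q* = 1302.4 × 822.5 = 1071224.

Total spending by buyers = 1071224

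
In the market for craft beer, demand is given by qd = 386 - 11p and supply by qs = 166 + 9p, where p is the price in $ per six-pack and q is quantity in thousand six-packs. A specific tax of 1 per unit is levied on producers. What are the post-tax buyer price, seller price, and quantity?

With a tax of 1 on producers, they supply based on the net price p_s = p_b - 1, so qs = 157 + 9p_b.
Set qd = qs: 386 - 11p_b = 157 + 9p_b, so 229 = 20p_b and p_b = 11.45.
Then p_s = 11.45 - 1 = 10.45 and q = 386 - 11(11.45) = 260.05.

p_b = 11.45, p_s = 10.45, q = 260.05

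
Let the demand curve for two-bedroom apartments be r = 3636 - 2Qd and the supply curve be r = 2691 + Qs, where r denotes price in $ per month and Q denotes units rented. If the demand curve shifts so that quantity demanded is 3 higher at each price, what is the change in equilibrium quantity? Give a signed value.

ΔQ = 2

In direct form, Qd = 1818 - 0.5r and Qs = -2691 + r.
At equilibrium Qd = Qs, so 1818 - 0.5r = -2691 + r; collecting terms, 4509 = 1.5r and r* = 3006.
Substitute back: Q* = 1818 - 0.5(3006) = 315.
After the shift, demand is Qd = 1821 - 0.5r.
The new intersection has 4512 = 1.5r, i.e. r = 3008, Q = 317.
ΔQ = 317 - 315 = 2.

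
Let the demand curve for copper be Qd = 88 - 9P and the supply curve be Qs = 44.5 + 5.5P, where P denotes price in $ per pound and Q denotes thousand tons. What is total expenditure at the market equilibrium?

At equilibrium Qd = Qs, so 88 - 9P = 44.5 + 5.5P; collecting terms, 43.5 = 14.5P and P* = 3.
From the demand curve, Q* = 88 - 9(3) = 61.
Total expenditure = P* × Q* = 3 × 61 = 183.

Total expenditure = 183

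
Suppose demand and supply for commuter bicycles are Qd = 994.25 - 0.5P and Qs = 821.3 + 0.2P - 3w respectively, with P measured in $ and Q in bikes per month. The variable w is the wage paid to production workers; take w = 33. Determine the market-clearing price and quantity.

P* = 388.5, Q* = 800

With w = 33, supply is Qs = 722.3 + 0.2P.
The market clears where 994.25 - 0.5P = 722.3 + 0.2P. Rearranging, 0.7P = 271.95, hence P* = 388.5.
Plugging P* into demand: Q* = 994.25 - 0.5(388.5) = 800.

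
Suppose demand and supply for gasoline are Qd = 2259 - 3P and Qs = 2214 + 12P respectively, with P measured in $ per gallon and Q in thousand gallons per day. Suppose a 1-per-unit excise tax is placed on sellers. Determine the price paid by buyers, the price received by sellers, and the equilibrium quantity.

P_b = 3.8, P_s = 2.8, Q = 2247.6

With a tax of 1 on sellers, they supply based on the net price P_s = P_b - 1, so Qs = 2202 + 12P_b.
Set Qd = Qs: 2259 - 3P_b = 2202 + 12P_b, so 57 = 15P_b and P_b = 3.8.
Then P_s = 3.8 - 1 = 2.8 and Q = 2259 - 3(3.8) = 2247.6.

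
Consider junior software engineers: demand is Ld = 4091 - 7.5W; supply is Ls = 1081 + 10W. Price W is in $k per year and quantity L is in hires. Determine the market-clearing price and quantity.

W* = 172, L* = 2801

Equating demand and supply, 4091 - 7.5W = 1081 + 10W gives 17.5W = 3010, so W* = 172.
Substitute back: L* = 4091 - 7.5(172) = 2801.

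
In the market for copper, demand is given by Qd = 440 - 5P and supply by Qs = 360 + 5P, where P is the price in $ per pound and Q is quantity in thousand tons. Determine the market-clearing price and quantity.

P* = 8, Q* = 400

Set Qd = Qs: 440 - 5P = 360 + 5P, so 80 = 10P and P* = 8.
From the demand curve, Q* = 440 - 5(8) = 400.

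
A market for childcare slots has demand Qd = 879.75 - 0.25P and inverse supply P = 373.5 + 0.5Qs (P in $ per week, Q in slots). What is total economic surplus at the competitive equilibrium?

Total surplus = 1099352.25

Rewriting in direct form: Qs = -747 + 2P.
Set Qd = Qs: 879.75 - 0.25P = -747 + 2P, so 1626.75 = 2.25P and P* = 723.
From the demand curve, Q* = 879.75 - 0.25(723) = 699.
Demand choke price = 3519; supply choke price = 373.5. CS = ½(3519 - 723)(699) = 977202; PS = ½(723 - 373.5)(699) = 122150.25. Total surplus = 1099352.25.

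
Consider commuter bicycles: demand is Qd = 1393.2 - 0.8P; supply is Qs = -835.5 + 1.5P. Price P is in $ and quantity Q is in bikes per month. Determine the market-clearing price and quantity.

P* = 969, Q* = 618

The market clears where 1393.2 - 0.8P = -835.5 + 1.5P. Rearranging, 2.3P = 2228.7, hence P* = 969.
Then Q* = 1393.2 - 0.8(969) = 618.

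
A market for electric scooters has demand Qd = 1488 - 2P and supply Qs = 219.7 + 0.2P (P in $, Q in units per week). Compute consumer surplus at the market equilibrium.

Consumer surplus = 28056.25

At equilibrium Qd = Qs, so 1488 - 2P = 219.7 + 0.2P; collecting terms, 1268.3 = 2.2P and P* = 576.5.
From the demand curve, Q* = 1488 - 2(576.5) = 335.
Demand choke price (Qd = 0): P = 1488/2 = 744. Consumer surplus = ½ × (744 - 576.5) × 335 = 28056.25.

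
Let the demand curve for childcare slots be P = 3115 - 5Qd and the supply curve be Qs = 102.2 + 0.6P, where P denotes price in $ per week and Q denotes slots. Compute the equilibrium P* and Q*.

Rewriting in direct form: Qd = 623 - 0.2P.
At equilibrium Qd = Qs, so 623 - 0.2P = 102.2 + 0.6P; collecting terms, 520.8 = 0.8P and P* = 651.
From the demand curve, Q* = 623 - 0.2(651) = 492.8.

P* = 651, Q* = 492.8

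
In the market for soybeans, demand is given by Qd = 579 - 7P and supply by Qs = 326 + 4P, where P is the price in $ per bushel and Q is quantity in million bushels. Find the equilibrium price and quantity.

P* = 23, Q* = 418

Equating demand and supply, 579 - 7P = 326 + 4P gives 11P = 253, so P* = 23.
Substitute back: Q* = 579 - 7(23) = 418.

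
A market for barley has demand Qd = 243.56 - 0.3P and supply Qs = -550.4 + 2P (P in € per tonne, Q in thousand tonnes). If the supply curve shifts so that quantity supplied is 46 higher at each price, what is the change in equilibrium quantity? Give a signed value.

The market clears where 243.56 - 0.3P = -550.4 + 2P. Rearranging, 2.3P = 793.96, hence P* = 345.2.
Substitute back: Q* = 243.56 - 0.3(345.2) = 140.
After the shift, supply is Qs = -504.4 + 2P.
The new intersection has 747.96 = 2.3P, i.e. P = 325.2, Q = 146.
ΔQ = 146 - 140 = 6.

ΔQ = 6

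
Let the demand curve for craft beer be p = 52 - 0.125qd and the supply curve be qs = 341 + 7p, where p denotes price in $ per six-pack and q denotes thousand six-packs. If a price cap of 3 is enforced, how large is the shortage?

In direct form, qd = 416 - 8p.
With p fixed at 3, quantity demanded is 392 and quantity supplied is 362.
Shortage = qd - qs = 392 - 362 = 30.

Shortage = 30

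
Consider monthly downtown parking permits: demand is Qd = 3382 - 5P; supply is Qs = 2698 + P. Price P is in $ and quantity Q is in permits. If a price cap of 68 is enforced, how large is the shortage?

With P fixed at 68, quantity demanded is 3042 and quantity supplied is 2766.
Shortage = Qd - Qs = 3042 - 2766 = 276.

Shortage = 276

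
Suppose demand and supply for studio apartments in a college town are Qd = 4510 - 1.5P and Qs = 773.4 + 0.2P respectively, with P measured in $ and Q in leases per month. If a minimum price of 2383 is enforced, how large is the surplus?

Surplus = 314.5

At P = 2383: Qd = 935.5 and Qs = 1250.
Surplus = Qs - Qd = 1250 - 935.5 = 314.5.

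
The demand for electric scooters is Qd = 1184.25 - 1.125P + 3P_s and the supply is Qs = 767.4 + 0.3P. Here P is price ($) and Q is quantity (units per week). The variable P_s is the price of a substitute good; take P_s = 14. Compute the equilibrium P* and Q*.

With P_s = 14, demand is Qd = 1226.25 - 1.125P.
Set Qd = Qs: 1226.25 - 1.125P = 767.4 + 0.3P, so 458.85 = 1.425P and P* = 322.
Plugging P* into demand: Q* = 1226.25 - 1.125(322) = 864.

P* = 322, Q* = 864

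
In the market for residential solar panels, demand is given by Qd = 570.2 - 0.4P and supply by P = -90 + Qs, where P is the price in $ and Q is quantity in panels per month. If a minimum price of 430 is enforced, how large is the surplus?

Surplus = 121.8

Rewriting in direct form: Qs = 90 + P.
Evaluating both curves at the floor price 430 gives Qd = 398.2, Qs = 520.
Surplus = Qs - Qd = 520 - 398.2 = 121.8.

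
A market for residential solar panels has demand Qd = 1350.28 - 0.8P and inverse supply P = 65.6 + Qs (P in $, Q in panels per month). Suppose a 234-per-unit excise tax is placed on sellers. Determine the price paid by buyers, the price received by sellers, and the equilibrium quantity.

Rewriting in direct form: Qs = -65.6 + P.
The tax drives a wedge P_b - P_s = 234. Substituting P_s = P_b - 234 into supply: Qs = -299.6 + P_b.
Market clearing requires 1350.28 - 0.8P_b = -299.6 + P_b; hence 1649.88 = 1.8P_b and P_b = 916.6.
Then P_s = 916.6 - 234 = 682.6 and Q = 1350.28 - 0.8(916.6) = 617.

P_b = 916.6, P_s = 682.6, Q = 617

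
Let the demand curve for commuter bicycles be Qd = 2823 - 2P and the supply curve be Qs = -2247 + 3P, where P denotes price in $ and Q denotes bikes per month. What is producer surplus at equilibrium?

Producer surplus = 105337.5

Equating demand and supply, 2823 - 2P = -2247 + 3P gives 5P = 5070, so P* = 1014.
From the demand curve, Q* = 2823 - 2(1014) = 795.
Supply choke price (Qs = 0): P = 749. Producer surplus = ½ × (1014 - 749) × 795 = 105337.5.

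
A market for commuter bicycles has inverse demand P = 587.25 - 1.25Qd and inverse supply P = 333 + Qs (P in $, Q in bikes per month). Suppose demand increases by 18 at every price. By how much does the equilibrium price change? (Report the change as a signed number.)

ΔP = 10

Rewriting in direct form: Qd = 469.8 - 0.8P and Qs = -333 + P.
At equilibrium Qd = Qs, so 469.8 - 0.8P = -333 + P; collecting terms, 802.8 = 1.8P and P* = 446.
Plugging P* into demand: Q* = 469.8 - 0.8(446) = 113.
After the shift, demand is Qd = 487.8 - 0.8P.
Re-solving, 1.8P = 820.8 gives P = 456 and Q = 123.
ΔP = 456 - 446 = 10.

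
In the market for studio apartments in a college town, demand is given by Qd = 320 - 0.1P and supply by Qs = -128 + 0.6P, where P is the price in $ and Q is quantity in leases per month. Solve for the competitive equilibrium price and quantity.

P* = 640, Q* = 256

Equating demand and supply, 320 - 0.1P = -128 + 0.6P gives 0.7P = 448, so P* = 640.
Substitute back: Q* = 320 - 0.1(640) = 256.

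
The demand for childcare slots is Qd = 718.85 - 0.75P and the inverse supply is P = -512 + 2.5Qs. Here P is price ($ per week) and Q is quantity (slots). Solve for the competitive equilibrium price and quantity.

Rewriting in direct form: Qs = 204.8 + 0.4P.
At equilibrium Qd = Qs, so 718.85 - 0.75P = 204.8 + 0.4P; collecting terms, 514.05 = 1.15P and P* = 447.
Then Q* = 718.85 - 0.75(447) = 383.6.

P* = 447, Q* = 383.6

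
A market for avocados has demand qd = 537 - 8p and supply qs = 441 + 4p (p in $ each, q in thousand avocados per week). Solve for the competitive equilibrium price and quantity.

p* = 8, q* = 473

Set qd = qs: 537 - 8p = 441 + 4p, so 96 = 12p and p* = 8.
Substitute back: q* = 537 - 8(8) = 473.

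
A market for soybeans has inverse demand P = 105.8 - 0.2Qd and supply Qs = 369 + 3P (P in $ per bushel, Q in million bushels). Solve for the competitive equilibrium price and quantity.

P* = 20, Q* = 429

Solving each curve for Q: Qd = 529 - 5P.
Set Qd = Qs: 529 - 5P = 369 + 3P, so 160 = 8P and P* = 20.
Substitute back: Q* = 529 - 5(20) = 429.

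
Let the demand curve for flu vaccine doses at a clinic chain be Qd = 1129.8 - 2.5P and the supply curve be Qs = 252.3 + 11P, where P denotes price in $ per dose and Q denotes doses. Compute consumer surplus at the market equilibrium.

The market clears where 1129.8 - 2.5P = 252.3 + 11P. Rearranging, 13.5P = 877.5, hence P* = 65.
Then Q* = 1129.8 - 2.5(65) = 967.3.
Demand choke price (Qd = 0): P = 1129.8/2.5 = 451.92. Consumer surplus = ½ × (451.92 - 65) × 967.3 = 187133.858.

Consumer surplus = 187133.858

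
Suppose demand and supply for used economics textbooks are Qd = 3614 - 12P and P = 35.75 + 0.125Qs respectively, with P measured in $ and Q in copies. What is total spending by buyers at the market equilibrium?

Inverting to quantity form: Qs = -286 + 8P.
The market clears where 3614 - 12P = -286 + 8P. Rearranging, 20P = 3900, hence P* = 195.
Then Q* = 3614 - 12(195) = 1274.
Total spending by buyers = P* × Q* = 195 × 1274 = 248430.

Total spending by buyers = 248430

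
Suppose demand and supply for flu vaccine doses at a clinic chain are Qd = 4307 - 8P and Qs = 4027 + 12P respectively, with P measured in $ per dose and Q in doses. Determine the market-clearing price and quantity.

At equilibrium Qd = Qs, so 4307 - 8P = 4027 + 12P; collecting terms, 280 = 20P and P* = 14.
Substitute back: Q* = 4307 - 8(14) = 4195.

P* = 14, Q* = 4195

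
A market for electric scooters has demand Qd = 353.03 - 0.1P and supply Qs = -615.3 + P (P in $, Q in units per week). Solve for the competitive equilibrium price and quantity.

P* = 880.3, Q* = 265

Set Qd = Qs: 353.03 - 0.1P = -615.3 + P, so 968.33 = 1.1P and P* = 880.3.
Plugging P* into demand: Q* = 353.03 - 0.1(880.3) = 265.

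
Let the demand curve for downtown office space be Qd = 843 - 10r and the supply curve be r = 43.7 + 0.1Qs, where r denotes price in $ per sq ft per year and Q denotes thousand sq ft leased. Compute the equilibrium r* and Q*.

In direct form, Qs = -437 + 10r.
Set Qd = Qs: 843 - 10r = -437 + 10r, so 1280 = 20r and r* = 64.
From the demand curve, Q* = 843 - 10(64) = 203.

r* = 64, Q* = 203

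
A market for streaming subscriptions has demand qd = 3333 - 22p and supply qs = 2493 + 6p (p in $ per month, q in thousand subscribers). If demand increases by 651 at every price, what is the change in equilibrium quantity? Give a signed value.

Δq = 139.5

At equilibrium qd = qs, so 3333 - 22p = 2493 + 6p; collecting terms, 840 = 28p and p* = 30.
Substitute back: q* = 3333 - 22(30) = 2673.
After the shift, demand is qd = 3984 - 22p.
Re-solving, 28p = 1491 gives p = 53.25 and q = 2812.5.
Δq = 2812.5 - 2673 = 139.5.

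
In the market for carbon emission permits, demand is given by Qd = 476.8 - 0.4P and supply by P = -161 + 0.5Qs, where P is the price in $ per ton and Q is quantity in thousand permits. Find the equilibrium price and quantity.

P* = 64.5, Q* = 451

Solving each curve for Q: Qs = 322 + 2P.
The market clears where 476.8 - 0.4P = 322 + 2P. Rearranging, 2.4P = 154.8, hence P* = 64.5.
Substitute back: Q* = 476.8 - 0.4(64.5) = 451.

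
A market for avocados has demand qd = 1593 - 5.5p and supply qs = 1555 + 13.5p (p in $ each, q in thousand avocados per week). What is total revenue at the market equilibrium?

The market clears where 1593 - 5.5p = 1555 + 13.5p. Rearranging, 19p = 38, hence p* = 2.
Substitute back: q* = 1593 - 5.5(2) = 1582.
Total revenue = p* × q* = 2 × 1582 = 3164.

Total revenue = 3164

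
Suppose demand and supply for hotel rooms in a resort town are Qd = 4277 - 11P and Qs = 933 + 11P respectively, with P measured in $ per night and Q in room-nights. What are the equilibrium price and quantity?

P* = 152, Q* = 2605

Equating demand and supply, 4277 - 11P = 933 + 11P gives 22P = 3344, so P* = 152.
Then Q* = 4277 - 11(152) = 2605.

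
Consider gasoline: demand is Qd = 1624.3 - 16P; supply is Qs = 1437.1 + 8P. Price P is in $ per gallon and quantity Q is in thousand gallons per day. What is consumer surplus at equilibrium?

Equating demand and supply, 1624.3 - 16P = 1437.1 + 8P gives 24P = 187.2, so P* = 7.8.
Plugging P* into demand: Q* = 1624.3 - 16(7.8) = 1499.5.
Demand choke price (Qd = 0): P = 1624.3/16 = 101.51875. Consumer surplus = ½ × (101.51875 - 7.8) × 1499.5 = 70265.6328125.

Consumer surplus = 70265.6328125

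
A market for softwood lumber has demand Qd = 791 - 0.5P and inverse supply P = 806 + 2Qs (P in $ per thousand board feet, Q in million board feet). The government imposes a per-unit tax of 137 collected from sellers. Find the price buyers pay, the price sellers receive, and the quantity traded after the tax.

In direct form, Qs = -403 + 0.5P.
Sellers keep P_s = P_b - 137 per unit, so supply in terms of the buyer price is Qs = -471.5 + 0.5P_b.
Market clearing requires 791 - 0.5P_b = -471.5 + 0.5P_b; hence 1262.5 = P_b and P_b = 1262.5.
So P_s = 1125.5 and the quantity traded is Q = 791 - 0.5(1262.5) = 159.75.

P_b = 1262.5, P_s = 1125.5, Q = 159.75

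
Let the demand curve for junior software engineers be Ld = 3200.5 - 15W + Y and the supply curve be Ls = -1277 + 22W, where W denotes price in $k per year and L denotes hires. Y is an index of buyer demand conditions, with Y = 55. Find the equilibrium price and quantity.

With Y = 55, demand is Ld = 3255.5 - 15W.
Equating demand and supply, 3255.5 - 15W = -1277 + 22W gives 37W = 4532.5, so W* = 122.5.
From the demand curve, L* = 3255.5 - 15(122.5) = 1418.

W* = 122.5, L* = 1418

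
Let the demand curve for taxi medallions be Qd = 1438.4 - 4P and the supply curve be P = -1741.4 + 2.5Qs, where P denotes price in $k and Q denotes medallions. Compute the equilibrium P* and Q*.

P* = 168.6, Q* = 764

Solving each curve for Q: Qs = 696.56 + 0.4P.
Set Qd = Qs: 1438.4 - 4P = 696.56 + 0.4P, so 741.84 = 4.4P and P* = 168.6.
Plugging P* into demand: Q* = 1438.4 - 4(168.6) = 764.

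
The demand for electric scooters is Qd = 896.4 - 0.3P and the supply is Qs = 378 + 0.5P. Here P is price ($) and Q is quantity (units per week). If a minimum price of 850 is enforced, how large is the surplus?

Surplus = 161.6

Evaluating both curves at the floor price 850 gives Qd = 641.4, Qs = 803.
Surplus = Qs - Qd = 803 - 641.4 = 161.6.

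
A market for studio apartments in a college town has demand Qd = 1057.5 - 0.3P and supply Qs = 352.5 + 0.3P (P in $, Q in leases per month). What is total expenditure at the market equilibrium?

Total expenditure = 828375

Set Qd = Qs: 1057.5 - 0.3P = 352.5 + 0.3P, so 705 = 0.6P and P* = 1175.
From the demand curve, Q* = 1057.5 - 0.3(1175) = 705.
Total expenditure = P* × Q* = 1175 × 705 = 828375.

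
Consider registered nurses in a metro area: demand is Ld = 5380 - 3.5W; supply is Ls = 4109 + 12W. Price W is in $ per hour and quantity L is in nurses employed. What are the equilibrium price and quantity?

W* = 82, L* = 5093

The market clears where 5380 - 3.5W = 4109 + 12W. Rearranging, 15.5W = 1271, hence W* = 82.
From the demand curve, L* = 5380 - 3.5(82) = 5093.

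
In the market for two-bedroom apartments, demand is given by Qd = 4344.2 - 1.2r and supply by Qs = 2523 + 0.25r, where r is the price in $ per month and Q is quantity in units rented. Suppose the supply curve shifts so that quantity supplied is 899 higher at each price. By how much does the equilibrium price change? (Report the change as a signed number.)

At equilibrium Qd = Qs, so 4344.2 - 1.2r = 2523 + 0.25r; collecting terms, 1821.2 = 1.45r and r* = 1256.
Substitute back: Q* = 4344.2 - 1.2(1256) = 2837.
After the shift, supply is Qs = 3422 + 0.25r.
Re-solving, 1.45r = 922.2 gives r = 636 and Q = 3581.
Δr = 636 - 1256 = -620.

Δr = -620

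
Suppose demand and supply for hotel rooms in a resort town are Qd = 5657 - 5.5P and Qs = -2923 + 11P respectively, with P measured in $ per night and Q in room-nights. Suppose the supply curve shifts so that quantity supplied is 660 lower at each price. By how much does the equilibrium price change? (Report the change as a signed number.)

Equating demand and supply, 5657 - 5.5P = -2923 + 11P gives 16.5P = 8580, so P* = 520.
Then Q* = 5657 - 5.5(520) = 2797.
After the shift, supply is Qs = -3583 + 11P.
New equilibrium: 9240 = 16.5P, so P = 560 and Q = 2577.
ΔP = 560 - 520 = 40.

ΔP = 40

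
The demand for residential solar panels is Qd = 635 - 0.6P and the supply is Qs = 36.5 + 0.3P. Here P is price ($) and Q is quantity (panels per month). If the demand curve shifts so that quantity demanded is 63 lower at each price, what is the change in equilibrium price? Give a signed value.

Equating demand and supply, 635 - 0.6P = 36.5 + 0.3P gives 0.9P = 598.5, so P* = 665.
Substitute back: Q* = 635 - 0.6(665) = 236.
After the shift, demand is Qd = 572 - 0.6P.
The new intersection has 535.5 = 0.9P, i.e. P = 595, Q = 215.
ΔP = 595 - 665 = -70.

ΔP = -70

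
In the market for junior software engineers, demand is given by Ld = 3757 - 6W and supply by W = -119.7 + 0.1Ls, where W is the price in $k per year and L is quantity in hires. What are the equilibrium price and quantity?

Rewriting in direct form: Ls = 1197 + 10W.
The market clears where 3757 - 6W = 1197 + 10W. Rearranging, 16W = 2560, hence W* = 160.
Substitute back: L* = 3757 - 6(160) = 2797.

W* = 160, L* = 2797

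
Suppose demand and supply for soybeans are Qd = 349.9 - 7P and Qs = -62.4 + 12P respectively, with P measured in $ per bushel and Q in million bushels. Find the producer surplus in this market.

Producer surplus = 1633.5

The market clears where 349.9 - 7P = -62.4 + 12P. Rearranging, 19P = 412.3, hence P* = 21.7.
Substitute back: Q* = 349.9 - 7(21.7) = 198.
Supply choke price (Qs = 0): P = 5.2. Producer surplus = ½ × (21.7 - 5.2) × 198 = 1633.5.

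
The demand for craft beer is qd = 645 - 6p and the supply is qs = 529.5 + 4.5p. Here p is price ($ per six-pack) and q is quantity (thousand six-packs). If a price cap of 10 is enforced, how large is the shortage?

At p = 10: qd = 585 and qs = 574.5.
Shortage = qd - qs = 585 - 574.5 = 10.5.

Shortage = 10.5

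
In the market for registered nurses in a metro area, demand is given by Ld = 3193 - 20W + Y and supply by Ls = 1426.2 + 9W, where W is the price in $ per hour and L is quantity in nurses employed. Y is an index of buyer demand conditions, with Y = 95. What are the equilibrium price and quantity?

W* = 64.2, L* = 2004

With Y = 95, demand is Ld = 3288 - 20W.
The market clears where 3288 - 20W = 1426.2 + 9W. Rearranging, 29W = 1861.8, hence W* = 64.2.
From the demand curve, L* = 3288 - 20(64.2) = 2004.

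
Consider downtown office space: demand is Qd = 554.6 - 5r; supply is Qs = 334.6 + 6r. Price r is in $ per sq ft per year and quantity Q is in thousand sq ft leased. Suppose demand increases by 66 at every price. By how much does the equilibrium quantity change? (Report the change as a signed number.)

ΔQ = 36

At equilibrium Qd = Qs, so 554.6 - 5r = 334.6 + 6r; collecting terms, 220 = 11r and r* = 20.
From the demand curve, Q* = 554.6 - 5(20) = 454.6.
After the shift, demand is Qd = 620.6 - 5r.
Re-solving, 11r = 286 gives r = 26 and Q = 490.6.
ΔQ = 490.6 - 454.6 = 36.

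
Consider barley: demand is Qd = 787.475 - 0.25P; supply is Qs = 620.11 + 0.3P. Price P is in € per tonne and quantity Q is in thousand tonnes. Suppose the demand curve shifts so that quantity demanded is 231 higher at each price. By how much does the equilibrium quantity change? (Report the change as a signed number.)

ΔQ = 126

Set Qd = Qs: 787.475 - 0.25P = 620.11 + 0.3P, so 167.365 = 0.55P and P* = 304.3.
Substitute back: Q* = 787.475 - 0.25(304.3) = 711.4.
After the shift, demand is Qd = 1018.475 - 0.25P.
Re-solving, 0.55P = 398.365 gives P = 724.3 and Q = 837.4.
ΔQ = 837.4 - 711.4 = 126.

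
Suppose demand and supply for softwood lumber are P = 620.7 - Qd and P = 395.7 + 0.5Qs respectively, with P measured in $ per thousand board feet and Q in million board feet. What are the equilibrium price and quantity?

P* = 470.7, Q* = 150

Solving each curve for Q: Qd = 620.7 - P and Qs = -791.4 + 2P.
Equating demand and supply, 620.7 - P = -791.4 + 2P gives 3P = 1412.1, so P* = 470.7.
Then Q* = 620.7 - 470.7 = 150.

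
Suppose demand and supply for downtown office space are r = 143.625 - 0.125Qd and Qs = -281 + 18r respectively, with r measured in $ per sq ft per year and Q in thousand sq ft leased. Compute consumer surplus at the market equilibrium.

Consumer surplus = 31417.5625

Solving each curve for Q: Qd = 1149 - 8r.
At equilibrium Qd = Qs, so 1149 - 8r = -281 + 18r; collecting terms, 1430 = 26r and r* = 55.
Substitute back: Q* = 1149 - 8(55) = 709.
Demand choke price (Qd = 0): r = 1149/8 = 143.625. Consumer surplus = ½ × (143.625 - 55) × 709 = 31417.5625.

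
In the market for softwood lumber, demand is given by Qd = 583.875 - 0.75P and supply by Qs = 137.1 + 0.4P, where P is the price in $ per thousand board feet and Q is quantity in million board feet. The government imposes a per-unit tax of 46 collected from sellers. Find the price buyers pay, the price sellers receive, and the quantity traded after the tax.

Sellers keep P_s = P_b - 46 per unit, so supply in terms of the buyer price is Qs = 118.7 + 0.4P_b.
Market clearing requires 583.875 - 0.75P_b = 118.7 + 0.4P_b; hence 465.175 = 1.15P_b and P_b = 404.5.
Then P_s = 404.5 - 46 = 358.5 and Q = 583.875 - 0.75(404.5) = 280.5.

P_b = 404.5, P_s = 358.5, Q = 280.5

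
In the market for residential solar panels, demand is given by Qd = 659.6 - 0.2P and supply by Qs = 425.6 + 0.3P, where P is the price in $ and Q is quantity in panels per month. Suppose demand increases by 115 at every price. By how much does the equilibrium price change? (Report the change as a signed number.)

Set Qd = Qs: 659.6 - 0.2P = 425.6 + 0.3P, so 234 = 0.5P and P* = 468.
From the demand curve, Q* = 659.6 - 0.2(468) = 566.
After the shift, demand is Qd = 774.6 - 0.2P.
New equilibrium: 349 = 0.5P, so P = 698 and Q = 635.
ΔP = 698 - 468 = 230.

ΔP = 230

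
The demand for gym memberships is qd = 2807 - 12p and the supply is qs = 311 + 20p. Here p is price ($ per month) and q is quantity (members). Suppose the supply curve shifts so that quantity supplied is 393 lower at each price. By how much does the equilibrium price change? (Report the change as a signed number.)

Δp = 12.28125

Equating demand and supply, 2807 - 12p = 311 + 20p gives 32p = 2496, so p* = 78.
From the demand curve, q* = 2807 - 12(78) = 1871.
After the shift, supply is qs = -82 + 20p.
The new intersection has 2889 = 32p, i.e. p = 90.28125, q = 1723.625.
Δp = 90.28125 - 78 = 12.28125.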